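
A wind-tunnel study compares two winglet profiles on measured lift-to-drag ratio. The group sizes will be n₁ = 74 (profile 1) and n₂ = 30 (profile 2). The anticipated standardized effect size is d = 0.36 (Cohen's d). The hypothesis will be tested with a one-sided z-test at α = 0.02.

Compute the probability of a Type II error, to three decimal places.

β ≈ 0.652

Noncentrality parameter: δ = d / √(1/n₁ + 1/n₂) = 0.36 / √(1/74 + 1/30) = 1.6633
One-sided α = 0.02 → critical value z_{0.02} = 2.054.
Power = P(Z > 2.054 − δ) = Φ(-0.390) = 0.3481.
Type II error: β = 1 − power = 1 − 0.3481 = 0.6519.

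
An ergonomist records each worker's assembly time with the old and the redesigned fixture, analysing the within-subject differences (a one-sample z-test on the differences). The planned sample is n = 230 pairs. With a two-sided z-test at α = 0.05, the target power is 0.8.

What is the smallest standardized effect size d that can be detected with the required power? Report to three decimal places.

d ≈ 0.185

Required noncentrality: δ = z_{0.025} + z_{0.20} = 1.960 + 0.842 = 2.802.
(Lower-tail contribution to power is negligible for δ > 0.)
δ = d·√n ⇒ d = δ/√n = 2.802/√230 = 0.1847.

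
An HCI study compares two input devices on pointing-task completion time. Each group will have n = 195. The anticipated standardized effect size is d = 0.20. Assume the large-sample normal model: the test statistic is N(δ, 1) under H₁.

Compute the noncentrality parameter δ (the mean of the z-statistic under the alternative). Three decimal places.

The noncentrality parameter scales effect size by the design's sample-size factor: δ = d·√(n/2) = 0.20 × √(195/2) = 1.9748

δ ≈ 1.975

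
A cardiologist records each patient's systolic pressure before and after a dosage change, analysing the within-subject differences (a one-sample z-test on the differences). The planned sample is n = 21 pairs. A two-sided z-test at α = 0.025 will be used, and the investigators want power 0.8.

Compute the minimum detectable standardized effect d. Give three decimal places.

Need Φ(δ − 2.241) = 0.8, so δ = 2.241 + 0.842 = 3.083.
(Lower-tail contribution to power is negligible for δ > 0.)
δ = d·√n ⇒ d = δ/√n = 3.083/√21 = 0.6728.

d ≈ 0.673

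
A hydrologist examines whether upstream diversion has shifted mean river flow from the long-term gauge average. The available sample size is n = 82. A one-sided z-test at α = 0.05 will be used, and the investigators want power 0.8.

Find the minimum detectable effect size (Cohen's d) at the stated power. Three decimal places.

d ≈ 0.275

Required noncentrality: δ = z_{0.05} + z_{0.20} = 1.645 + 0.842 = 2.486.
δ = d·√n ⇒ d = δ/√n = 2.486/√82 = 0.2746.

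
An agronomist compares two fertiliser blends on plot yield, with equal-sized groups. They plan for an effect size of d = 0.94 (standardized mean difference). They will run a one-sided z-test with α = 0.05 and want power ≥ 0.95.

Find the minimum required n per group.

For power 0.95 need Φ(δ − z_{0.05}) = 0.95, so δ = z_{0.05} + z_{0.05} = 1.645 + 1.645 = 3.290.
δ = d·√(n/2) ⇒ n = 2(δ/d)² = 2 × (3.290 / 0.94)² = 24.50.
Rounding up, n = 25 per group.

n = 25 per group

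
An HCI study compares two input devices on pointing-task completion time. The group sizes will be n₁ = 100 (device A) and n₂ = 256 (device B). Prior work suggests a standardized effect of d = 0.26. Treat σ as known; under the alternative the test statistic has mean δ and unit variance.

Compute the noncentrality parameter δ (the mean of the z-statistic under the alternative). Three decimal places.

The noncentrality parameter scales effect size by the design's sample-size factor: δ = d / √(1/n₁ + 1/n₂) = 0.26 / √(1/100 + 1/256) = 2.2048

δ ≈ 2.205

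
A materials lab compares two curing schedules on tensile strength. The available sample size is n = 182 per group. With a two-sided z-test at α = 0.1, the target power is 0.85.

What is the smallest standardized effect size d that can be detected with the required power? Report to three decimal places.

Required noncentrality: δ = z_{0.05} + z_{0.15} = 1.645 + 1.036 = 2.681.
(The second rejection-region term Φ(−δ − z_{α/2}) is negligible and dropped.)
δ = d·√(n/2) ⇒ d = δ/√(n/2) = 2.681/√(182/2) = 0.2811.

d ≈ 0.281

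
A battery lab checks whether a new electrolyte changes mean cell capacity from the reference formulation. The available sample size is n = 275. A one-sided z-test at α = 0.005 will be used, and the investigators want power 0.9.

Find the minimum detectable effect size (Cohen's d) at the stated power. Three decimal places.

Need Φ(δ − 2.576) = 0.9, so δ = 2.576 + 1.282 = 3.857.
δ = d·√n ⇒ d = δ/√n = 3.857/√275 = 0.2326.

d ≈ 0.233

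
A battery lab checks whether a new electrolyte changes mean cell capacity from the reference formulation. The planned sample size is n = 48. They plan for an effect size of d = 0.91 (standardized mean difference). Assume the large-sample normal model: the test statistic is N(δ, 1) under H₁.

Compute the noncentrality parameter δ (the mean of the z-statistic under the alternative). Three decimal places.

δ ≈ 6.305

δ = d·√n = 0.91 × √48 = 6.3047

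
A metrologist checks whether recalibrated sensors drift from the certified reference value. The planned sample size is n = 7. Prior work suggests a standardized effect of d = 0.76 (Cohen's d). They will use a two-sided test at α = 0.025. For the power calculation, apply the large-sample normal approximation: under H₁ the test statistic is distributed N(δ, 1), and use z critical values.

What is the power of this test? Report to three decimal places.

Power ≈ 0.409

Noncentrality parameter: δ = d·√n = 0.76 × √7 = 2.0108
Critical value for a two-sided test at α = 0.025: z_{α/2} = 2.241.
Power = Φ(δ − 2.241) + Φ(−δ − 2.241) = Φ(-0.231) + Φ(-4.252) = 0.4088 + 0.0000 = 0.4088.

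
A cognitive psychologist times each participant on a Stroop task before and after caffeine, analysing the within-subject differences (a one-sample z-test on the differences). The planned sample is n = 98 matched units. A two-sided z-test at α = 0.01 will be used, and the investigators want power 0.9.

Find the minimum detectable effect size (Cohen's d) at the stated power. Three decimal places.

Need Φ(δ − 2.576) = 0.9, so δ = 2.576 + 1.282 = 3.857.
(Lower-tail contribution to power is negligible for δ > 0.)
δ = d·√n ⇒ d = δ/√n = 3.857/√98 = 0.3897.

d ≈ 0.390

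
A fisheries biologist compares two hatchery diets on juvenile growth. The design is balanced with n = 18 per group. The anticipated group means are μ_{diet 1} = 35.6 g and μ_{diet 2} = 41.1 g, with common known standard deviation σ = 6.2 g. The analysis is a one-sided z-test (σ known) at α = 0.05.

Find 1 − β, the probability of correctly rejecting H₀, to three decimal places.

Power ≈ 0.845

Standardized effect: d = |μ_{diet 1} − μ_{diet 2}| / σ = |35.6 − 41.1| / 6.2 = 0.8871
Noncentrality parameter: λ = d·√(n/2) = 0.8871 × √(18/2) = 2.6613
Critical value for a one-sided test at α = 0.05: z_α = 1.645.
Power = Φ(λ − 1.645) = Φ(1.016) = 0.8453.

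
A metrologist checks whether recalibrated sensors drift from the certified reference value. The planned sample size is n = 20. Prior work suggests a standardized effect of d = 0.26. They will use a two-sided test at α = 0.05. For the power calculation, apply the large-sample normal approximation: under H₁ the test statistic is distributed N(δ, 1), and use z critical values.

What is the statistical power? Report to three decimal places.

Noncentrality parameter: λ = d·√n = 0.26 × √20 = 1.1628
Critical value for a two-sided test at α = 0.05: z_{α/2} = 1.960.
Power = Φ(λ − 1.960) + Φ(−λ − 1.960) = Φ(-0.797) + Φ(-3.123) = 0.2127 + 0.0009 = 0.2136.

Power ≈ 0.214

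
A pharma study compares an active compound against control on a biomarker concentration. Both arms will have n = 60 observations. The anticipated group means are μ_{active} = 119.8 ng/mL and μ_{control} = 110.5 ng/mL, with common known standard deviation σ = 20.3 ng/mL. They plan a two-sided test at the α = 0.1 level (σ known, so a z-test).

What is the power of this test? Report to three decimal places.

Power ≈ 0.806

Standardized effect: d = |μ_{active} − μ_{control}| / σ = |119.8 − 110.5| / 20.3 = 0.4581
Noncentrality parameter: δ = d·√(n/2) = 0.4581 × √(60/2) = 2.5093
Critical value for a two-sided test at α = 0.1: z_{α/2} = 1.645.
Power = Φ(δ − 1.645) + Φ(−δ − 1.645) = Φ(0.864) + Φ(-4.154) = 0.8063 + 0.0000 = 0.8063.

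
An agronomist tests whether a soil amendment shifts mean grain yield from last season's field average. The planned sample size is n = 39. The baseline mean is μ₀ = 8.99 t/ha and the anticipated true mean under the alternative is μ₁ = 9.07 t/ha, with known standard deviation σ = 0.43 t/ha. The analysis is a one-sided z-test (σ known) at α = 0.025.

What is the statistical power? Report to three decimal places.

Power ≈ 0.212

Standardized effect: d = |μ₁ − μ₀| / σ = |9.07 − 8.99| / 0.43 = 0.1860
Noncentrality parameter: δ = d·√n = 0.1860 × √39 = 1.1619
One-sided α = 0.025 → critical value z_{0.025} = 1.960.
Power = Φ(δ − 1.960) = Φ(-0.798) = 0.2124.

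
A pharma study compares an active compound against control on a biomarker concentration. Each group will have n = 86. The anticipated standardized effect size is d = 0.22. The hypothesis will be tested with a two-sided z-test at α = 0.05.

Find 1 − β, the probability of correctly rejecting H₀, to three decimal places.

Noncentrality parameter: δ = d·√(n/2) = 0.22 × √(86/2) = 1.4426
Critical value for a two-sided test at α = 0.05: z_{α/2} = 1.960.
Power = Φ(δ − 1.960) + Φ(−δ − 1.960) = Φ(-0.517) + Φ(-3.403) = 0.3025 + 0.0003 = 0.3028.

Power ≈ 0.303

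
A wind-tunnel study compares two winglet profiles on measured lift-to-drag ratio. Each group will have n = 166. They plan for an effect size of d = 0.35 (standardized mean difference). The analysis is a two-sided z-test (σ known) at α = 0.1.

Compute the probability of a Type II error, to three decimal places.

Noncentrality parameter: δ = d·√(n/2) = 0.35 × √(166/2) = 3.1887
Critical value for a two-sided test at α = 0.1: z_{α/2} = 1.645.
Power = Φ(δ − 1.645) + Φ(−δ − 1.645) = Φ(1.544) + Φ(-4.834) = 0.9387 + 0.0000 = 0.9387.
Type II error: β = 1 − power = 1 − 0.9387 = 0.0613.

β ≈ 0.061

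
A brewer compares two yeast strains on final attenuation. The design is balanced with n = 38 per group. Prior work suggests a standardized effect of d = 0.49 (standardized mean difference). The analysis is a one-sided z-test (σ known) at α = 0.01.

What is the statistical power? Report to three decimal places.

Noncentrality parameter: δ = d·√(n/2) = 0.49 × √(38/2) = 2.1359
Critical value for a one-sided test at α = 0.01: z_α = 2.326.
Power = Φ(δ − 2.326) = Φ(-0.190) = 0.4245.

Power ≈ 0.424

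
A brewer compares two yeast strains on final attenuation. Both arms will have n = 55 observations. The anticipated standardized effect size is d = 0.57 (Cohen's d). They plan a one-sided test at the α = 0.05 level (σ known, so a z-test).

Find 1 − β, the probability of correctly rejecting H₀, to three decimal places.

Power ≈ 0.911

Noncentrality parameter: λ = d·√(n/2) = 0.57 × √(55/2) = 2.9891
Critical value for a one-sided test at α = 0.05: z_α = 1.645.
Power = P(Z > 1.645 − λ) = Φ(1.344) = 0.9106.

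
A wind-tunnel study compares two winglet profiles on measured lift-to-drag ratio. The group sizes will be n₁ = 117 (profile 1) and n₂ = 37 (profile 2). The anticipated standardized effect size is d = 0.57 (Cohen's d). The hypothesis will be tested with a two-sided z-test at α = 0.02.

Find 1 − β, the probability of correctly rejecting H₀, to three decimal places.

Power ≈ 0.757

Noncentrality parameter: δ = d / √(1/n₁ + 1/n₂) = 0.57 / √(1/117 + 1/37) = 3.0221
Two-sided α = 0.02 → critical value z_{0.01} = 2.326.
Power = Φ(δ − 2.326) + Φ(−δ − 2.326) = Φ(0.696) + Φ(-5.348) = 0.7567 + 0.0000 = 0.7567.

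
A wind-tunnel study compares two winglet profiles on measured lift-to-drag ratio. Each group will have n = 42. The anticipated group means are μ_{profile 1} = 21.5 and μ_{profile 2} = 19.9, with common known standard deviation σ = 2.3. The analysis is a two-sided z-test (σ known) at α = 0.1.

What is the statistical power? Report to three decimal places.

Standardized effect: d = |μ_{profile 1} − μ_{profile 2}| / σ = |21.5 − 19.9| / 2.3 = 0.6957
Noncentrality parameter: δ = d·√(n/2) = 0.6957 × √(42/2) = 3.1879
Critical value for a two-sided test at α = 0.1: z_{α/2} = 1.645.
Power = Φ(δ − 1.645) + Φ(−δ − 1.645) = Φ(1.543) + Φ(-4.833) = 0.9386 + 0.0000 = 0.9386.

Power ≈ 0.939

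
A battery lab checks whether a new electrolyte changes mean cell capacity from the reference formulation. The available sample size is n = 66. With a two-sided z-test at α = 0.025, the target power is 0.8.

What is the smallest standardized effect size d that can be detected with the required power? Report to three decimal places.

d ≈ 0.379

Need Φ(δ − 2.241) = 0.8, so δ = 2.241 + 0.842 = 3.083.
(The second rejection-region term Φ(−δ − z_{α/2}) is negligible and dropped.)
δ = d·√n ⇒ d = δ/√n = 3.083/√66 = 0.3795.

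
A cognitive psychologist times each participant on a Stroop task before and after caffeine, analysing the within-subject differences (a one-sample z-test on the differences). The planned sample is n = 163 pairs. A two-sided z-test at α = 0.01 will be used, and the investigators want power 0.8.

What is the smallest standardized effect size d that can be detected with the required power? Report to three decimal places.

Need Φ(δ − 2.576) = 0.8, so δ = 2.576 + 0.842 = 3.417.
(Lower-tail contribution to power is negligible for δ > 0.)
δ = d·√n ⇒ d = δ/√n = 3.417/√163 = 0.2677.

d ≈ 0.268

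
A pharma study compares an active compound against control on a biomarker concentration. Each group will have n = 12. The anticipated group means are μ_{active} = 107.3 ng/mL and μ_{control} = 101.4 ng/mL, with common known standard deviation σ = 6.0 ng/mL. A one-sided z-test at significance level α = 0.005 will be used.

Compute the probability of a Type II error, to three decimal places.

Standardized effect: d = |μ_{active} − μ_{control}| / σ = |107.3 − 101.4| / 6.0 = 0.9833
Noncentrality parameter: δ = d·√(n/2) = 0.9833 × √(12/2) = 2.4087
One-sided α = 0.005 → critical value z_{0.005} = 2.576.
Power = P(Z > 2.576 − δ) = Φ(-0.167) = 0.4336.
Type II error: β = 1 − power = 1 − 0.4336 = 0.5664.

β ≈ 0.566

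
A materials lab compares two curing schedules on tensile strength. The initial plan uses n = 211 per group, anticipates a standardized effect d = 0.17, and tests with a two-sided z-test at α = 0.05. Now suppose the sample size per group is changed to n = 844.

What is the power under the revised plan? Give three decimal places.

With n = 844 per group: δ = d·√(n/2) = 0.17 × √(844/2) = 3.4922. Critical value z_{0.025} = 1.960.
Revised power = Φ(δ − 1.960) + Φ(−δ − 1.960) = Φ(1.532) + Φ(-5.452) = 0.9373 + 0.0000 = 0.9373.

Power ≈ 0.937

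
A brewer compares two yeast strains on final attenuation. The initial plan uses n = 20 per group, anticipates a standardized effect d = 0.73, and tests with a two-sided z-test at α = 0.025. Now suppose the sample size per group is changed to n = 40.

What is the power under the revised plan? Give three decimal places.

With n = 40 per group: δ = d·√(n/2) = 0.73 × √(40/2) = 3.2647. Critical value z_{0.0125} = 2.241.
Revised power = Φ(δ − 2.241) + Φ(−δ − 2.241) = Φ(1.023) + Φ(-5.506) = 0.8469 + 0.0000 = 0.8469.

Power ≈ 0.847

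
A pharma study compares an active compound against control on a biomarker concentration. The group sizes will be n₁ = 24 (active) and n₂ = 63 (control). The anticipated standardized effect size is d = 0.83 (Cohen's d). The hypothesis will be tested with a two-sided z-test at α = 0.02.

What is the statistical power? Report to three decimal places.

Power ≈ 0.872

Noncentrality parameter: δ = d / √(1/n₁ + 1/n₂) = 0.83 / √(1/24 + 1/63) = 3.4601
Critical value for a two-sided test at α = 0.02: z_{α/2} = 2.326.
Power = Φ(δ − 2.326) + Φ(−δ − 2.326) = Φ(1.134) + Φ(-5.786) = 0.8716 + 0.0000 = 0.8716.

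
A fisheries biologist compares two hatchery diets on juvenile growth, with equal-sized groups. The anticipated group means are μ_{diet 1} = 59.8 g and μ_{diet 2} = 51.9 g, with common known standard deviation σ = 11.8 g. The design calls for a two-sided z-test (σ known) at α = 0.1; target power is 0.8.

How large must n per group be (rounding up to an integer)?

n = 28 per group

Standardized effect: d = |μ_{diet 1} − μ_{diet 2}| / σ = |59.8 − 51.9| / 11.8 = 0.6695
For power 0.8 need Φ(δ − z_{0.05}) = 0.8, so δ = z_{0.05} + z_{0.20} = 1.645 + 0.842 = 2.486.
(Ignoring the negligible lower-tail rejection probability gives the usual closed-form inversion.)
δ = d·√(n/2) ⇒ n = 2(δ/d)² = 2 × (2.486 / 0.6695)² = 27.59.
Round up to the next whole unit.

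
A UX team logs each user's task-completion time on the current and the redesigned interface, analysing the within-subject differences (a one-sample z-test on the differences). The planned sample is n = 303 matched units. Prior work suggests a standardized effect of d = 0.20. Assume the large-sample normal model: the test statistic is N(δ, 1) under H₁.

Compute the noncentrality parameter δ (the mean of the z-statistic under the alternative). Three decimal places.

δ = d·√n = 0.20 × √303 = 3.4814

δ ≈ 3.481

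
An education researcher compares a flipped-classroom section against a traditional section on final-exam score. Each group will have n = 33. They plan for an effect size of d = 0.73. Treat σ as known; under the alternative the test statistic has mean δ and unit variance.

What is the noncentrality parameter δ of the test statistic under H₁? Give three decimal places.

δ ≈ 2.965

δ = d·√(n/2) = 0.73 × √(33/2) = 2.9653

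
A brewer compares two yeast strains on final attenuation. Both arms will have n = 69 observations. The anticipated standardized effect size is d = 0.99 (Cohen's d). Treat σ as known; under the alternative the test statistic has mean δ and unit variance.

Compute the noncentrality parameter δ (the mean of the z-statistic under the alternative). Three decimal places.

δ ≈ 5.815

The noncentrality parameter scales effect size by the design's sample-size factor: δ = d·√(n/2) = 0.99 × √(69/2) = 5.8149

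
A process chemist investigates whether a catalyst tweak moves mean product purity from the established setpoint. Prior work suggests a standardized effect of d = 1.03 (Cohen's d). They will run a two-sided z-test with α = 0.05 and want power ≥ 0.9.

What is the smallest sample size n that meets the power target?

For power 0.9 need Φ(δ − z_{0.025}) = 0.9, so δ = z_{0.025} + z_{0.10} = 1.960 + 1.282 = 3.242.
(The Φ(−δ − z_{α/2}) term is vanishingly small for δ > 0 and is dropped in the standard sample-size formula.)
δ = d·√n ⇒ n = (δ/d)² = (3.242 / 1.03)² = 9.90.
Round up to the next whole unit.

n = 10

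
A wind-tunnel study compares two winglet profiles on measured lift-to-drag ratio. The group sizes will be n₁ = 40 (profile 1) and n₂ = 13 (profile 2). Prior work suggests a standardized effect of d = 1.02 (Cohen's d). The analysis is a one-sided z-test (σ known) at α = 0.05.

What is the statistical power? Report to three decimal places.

Noncentrality parameter: δ = d / √(1/n₁ + 1/n₂) = 1.02 / √(1/40 + 1/13) = 3.1949
Critical value for a one-sided test at α = 0.05: z_α = 1.645.
Power = P(Z > 1.645 − δ) = Φ(1.550) = 0.9394.

Power ≈ 0.939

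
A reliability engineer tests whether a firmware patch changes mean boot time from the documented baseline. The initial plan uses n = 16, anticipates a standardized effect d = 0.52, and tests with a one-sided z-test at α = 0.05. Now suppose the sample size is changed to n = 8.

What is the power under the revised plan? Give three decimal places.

Power ≈ 0.431

With n = 8: δ = d·√n = 0.52 × √8 = 1.4708. Critical value z_{0.05} = 1.645.
Revised power = Φ(δ − 1.645) = Φ(-0.174) = 0.4309.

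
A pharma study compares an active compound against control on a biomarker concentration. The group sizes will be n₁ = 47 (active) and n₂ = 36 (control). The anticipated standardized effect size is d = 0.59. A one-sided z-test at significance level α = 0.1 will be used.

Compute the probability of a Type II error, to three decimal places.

β ≈ 0.083

Noncentrality parameter: λ = d / √(1/n₁ + 1/n₂) = 0.59 / √(1/47 + 1/36) = 2.6639
Critical value for a one-sided test at α = 0.1: z_α = 1.282.
Power = Φ(λ − 1.282) = Φ(1.382) = 0.9166.
Type II error: β = 1 − power = 1 − 0.9166 = 0.0834.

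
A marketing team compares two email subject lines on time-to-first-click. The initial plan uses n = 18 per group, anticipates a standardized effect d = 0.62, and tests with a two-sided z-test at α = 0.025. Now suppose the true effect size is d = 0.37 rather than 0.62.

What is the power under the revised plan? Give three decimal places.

With d = 0.37: δ = d·√(n/2) = 0.37 × √(18/2) = 1.1100. Critical value z_{0.0125} = 2.241.
Revised power = Φ(δ − 2.241) + Φ(−δ − 2.241) = Φ(-1.131) + Φ(-3.351) = 0.1289 + 0.0004 = 0.1293.

Power ≈ 0.129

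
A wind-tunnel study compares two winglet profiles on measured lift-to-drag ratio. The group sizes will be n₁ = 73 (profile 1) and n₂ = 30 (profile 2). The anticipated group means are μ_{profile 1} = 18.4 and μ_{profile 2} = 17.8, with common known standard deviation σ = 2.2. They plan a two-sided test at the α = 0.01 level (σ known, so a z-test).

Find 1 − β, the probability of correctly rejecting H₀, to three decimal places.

Power ≈ 0.094

Standardized effect: d = |μ_{profile 1} − μ_{profile 2}| / σ = |18.4 − 17.8| / 2.2 = 0.2727
Noncentrality parameter: λ = d / √(1/n₁ + 1/n₂) = 0.2727 / √(1/73 + 1/30) = 1.2576
Critical value for a two-sided test at α = 0.01: z_{α/2} = 2.576.
Power = Φ(λ − 2.576) + Φ(−λ − 2.576) = Φ(-1.318) + Φ(-3.833) = 0.0937 + 0.0001 = 0.0938.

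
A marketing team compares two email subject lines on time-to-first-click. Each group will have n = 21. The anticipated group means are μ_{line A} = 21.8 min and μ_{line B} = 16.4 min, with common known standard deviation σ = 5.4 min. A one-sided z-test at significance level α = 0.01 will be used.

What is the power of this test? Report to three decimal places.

Power ≈ 0.820

Standardized effect: d = |μ_{line A} − μ_{line B}| / σ = |21.8 − 16.4| / 5.4 = 1.0000
Noncentrality parameter: δ = d·√(n/2) = 1.0000 × √(21/2) = 3.2404
Critical value for a one-sided test at α = 0.01: z_α = 2.326.
Power = P(Z > 2.326 − δ) = Φ(0.914) = 0.8196.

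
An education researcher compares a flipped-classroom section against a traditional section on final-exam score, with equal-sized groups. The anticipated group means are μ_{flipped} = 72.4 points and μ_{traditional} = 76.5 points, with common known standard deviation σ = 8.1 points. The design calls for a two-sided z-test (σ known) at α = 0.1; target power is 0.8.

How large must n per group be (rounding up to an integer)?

n = 49 per group

Standardized effect: d = |μ_{flipped} − μ_{traditional}| / σ = |72.4 − 76.5| / 8.1 = 0.5062
Set Φ(δ − 1.645) = 0.8; then δ − 1.645 = Φ⁻¹(0.8) = 0.842, giving δ = 2.486.
(For δ > 0 the lower-tail rejection region contributes negligibly to power, so the one-term inversion is standard.)
δ = d·√(n/2) ⇒ n = 2(δ/d)² = 2 × (2.486 / 0.5062)² = 48.26.
Rounding up, n = 49 per group.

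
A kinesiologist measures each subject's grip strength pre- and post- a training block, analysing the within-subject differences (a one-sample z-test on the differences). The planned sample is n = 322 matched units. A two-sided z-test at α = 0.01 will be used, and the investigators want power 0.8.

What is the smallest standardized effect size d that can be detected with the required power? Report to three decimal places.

d ≈ 0.190

Need Φ(δ − 2.576) = 0.8, so δ = 2.576 + 0.842 = 3.417.
(The second rejection-region term Φ(−δ − z_{α/2}) is negligible and dropped.)
δ = d·√n ⇒ d = δ/√n = 3.417/√322 = 0.1904.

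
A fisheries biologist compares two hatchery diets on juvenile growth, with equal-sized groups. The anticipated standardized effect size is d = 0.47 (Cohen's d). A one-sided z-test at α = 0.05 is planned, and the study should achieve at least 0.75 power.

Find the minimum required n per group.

For power 0.75 need Φ(δ − z_{0.05}) = 0.75, so δ = z_{0.05} + z_{0.25} = 1.645 + 0.674 = 2.319.
δ = d·√(n/2) ⇒ n = 2(δ/d)² = 2 × (2.319 / 0.47)² = 48.70.
Round up to the next whole unit.

n = 49 per group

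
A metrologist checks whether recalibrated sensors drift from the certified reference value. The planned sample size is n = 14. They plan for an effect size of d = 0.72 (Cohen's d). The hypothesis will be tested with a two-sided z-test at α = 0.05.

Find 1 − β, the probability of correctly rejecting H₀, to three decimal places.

Noncentrality parameter: δ = d·√n = 0.72 × √14 = 2.6940
Two-sided α = 0.05 → critical value z_{0.025} = 1.960.
Power = Φ(δ − 1.960) + Φ(−δ − 1.960) = Φ(0.734) + Φ(-4.654) = 0.7685 + 0.0000 = 0.7685.

Power ≈ 0.769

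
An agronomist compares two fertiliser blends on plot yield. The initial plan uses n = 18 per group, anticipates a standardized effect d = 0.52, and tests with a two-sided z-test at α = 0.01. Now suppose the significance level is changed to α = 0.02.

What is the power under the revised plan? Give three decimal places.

Power ≈ 0.222

δ = d·√(n/2) = 0.52 × √(18/2) = 1.5600 (unchanged). New critical value: z_{0.01} = 2.326.
Revised power = Φ(δ − 2.326) + Φ(−δ − 2.326) = Φ(-0.766) + Φ(-3.886) = 0.2217 + 0.0001 = 0.2218.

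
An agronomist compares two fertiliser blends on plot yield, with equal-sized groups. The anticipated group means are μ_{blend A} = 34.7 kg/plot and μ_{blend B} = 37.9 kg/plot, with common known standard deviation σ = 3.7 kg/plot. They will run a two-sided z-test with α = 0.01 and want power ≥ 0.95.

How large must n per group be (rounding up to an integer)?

n = 48 per group

Standardized effect: d = |μ_{blend A} − μ_{blend B}| / σ = |34.7 − 37.9| / 3.7 = 0.8649
Set Φ(δ − 2.576) = 0.95; then δ − 2.576 = Φ⁻¹(0.95) = 1.645, giving δ = 4.221.
(For δ > 0 the lower-tail rejection region contributes negligibly to power, so the one-term inversion is standard.)
δ = d·√(n/2) ⇒ n = 2(δ/d)² = 2 × (4.221 / 0.8649)² = 47.63.
Rounding up, n = 48 per group.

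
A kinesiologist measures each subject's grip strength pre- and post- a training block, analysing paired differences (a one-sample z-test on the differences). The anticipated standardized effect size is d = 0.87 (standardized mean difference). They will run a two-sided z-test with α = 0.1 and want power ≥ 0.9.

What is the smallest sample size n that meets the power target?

n = 12

Set Φ(δ − 1.645) = 0.9; then δ − 1.645 = Φ⁻¹(0.9) = 1.282, giving δ = 2.926.
(The Φ(−δ − z_{α/2}) term is vanishingly small for δ > 0 and is dropped in the standard sample-size formula.)
δ = d·√n ⇒ n = (δ/d)² = (2.926 / 0.87)² = 11.31.
Round up to the next whole unit.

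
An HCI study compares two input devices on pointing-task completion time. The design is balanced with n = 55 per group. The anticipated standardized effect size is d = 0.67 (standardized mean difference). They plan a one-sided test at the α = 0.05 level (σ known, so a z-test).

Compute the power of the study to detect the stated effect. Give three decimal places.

Noncentrality parameter: δ = d·√(n/2) = 0.67 × √(55/2) = 3.5135
One-sided α = 0.05 → critical value z_{0.05} = 1.645.
Power = Φ(δ − 1.645) = Φ(1.869) = 0.9692.

Power ≈ 0.969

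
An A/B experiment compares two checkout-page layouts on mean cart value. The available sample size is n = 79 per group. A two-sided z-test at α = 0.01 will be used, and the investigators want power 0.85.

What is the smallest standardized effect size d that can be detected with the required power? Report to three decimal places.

Need Φ(δ − 2.576) = 0.85, so δ = 2.576 + 1.036 = 3.612.
(The second rejection-region term Φ(−δ − z_{α/2}) is negligible and dropped.)
δ = d·√(n/2) ⇒ d = δ/√(n/2) = 3.612/√(79/2) = 0.5748.

d ≈ 0.575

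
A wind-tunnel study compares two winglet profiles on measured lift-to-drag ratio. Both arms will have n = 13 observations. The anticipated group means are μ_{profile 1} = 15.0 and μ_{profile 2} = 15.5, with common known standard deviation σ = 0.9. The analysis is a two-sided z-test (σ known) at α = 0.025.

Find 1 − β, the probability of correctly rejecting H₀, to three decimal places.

Power ≈ 0.205

Standardized effect: d = |μ_{profile 1} − μ_{profile 2}| / σ = |15.0 − 15.5| / 0.9 = 0.5556
Noncentrality parameter: δ = d·√(n/2) = 0.5556 × √(13/2) = 1.4164
Critical value for a two-sided test at α = 0.025: z_{α/2} = 2.241.
Power = Φ(δ − 2.241) + Φ(−δ − 2.241) = Φ(-0.825) + Φ(-3.658) = 0.2047 + 0.0001 = 0.2048.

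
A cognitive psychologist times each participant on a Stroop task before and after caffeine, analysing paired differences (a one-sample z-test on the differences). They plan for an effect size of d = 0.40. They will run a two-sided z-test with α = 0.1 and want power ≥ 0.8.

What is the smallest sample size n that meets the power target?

Set Φ(δ − 1.645) = 0.8; then δ − 1.645 = Φ⁻¹(0.8) = 0.842, giving δ = 2.486.
(The Φ(−δ − z_{α/2}) term is vanishingly small for δ > 0 and is dropped in the standard sample-size formula.)
δ = d·√n ⇒ n = (δ/d)² = (2.486 / 0.40)² = 38.64.
Rounding up, n = 39.

n = 39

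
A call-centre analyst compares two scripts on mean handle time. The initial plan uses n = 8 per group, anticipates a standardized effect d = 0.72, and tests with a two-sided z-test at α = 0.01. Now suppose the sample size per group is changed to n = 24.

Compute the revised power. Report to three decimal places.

Power ≈ 0.467

With n = 24 per group: δ = d·√(n/2) = 0.72 × √(24/2) = 2.4942. Critical value z_{0.005} = 2.576.
Revised power = Φ(δ − 2.576) + Φ(−δ − 2.576) = Φ(-0.082) + Φ(-5.070) = 0.4675 + 0.0000 = 0.4675.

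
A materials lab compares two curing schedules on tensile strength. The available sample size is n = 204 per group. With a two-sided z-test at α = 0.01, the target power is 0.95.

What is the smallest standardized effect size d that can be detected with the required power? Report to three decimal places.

d ≈ 0.418

Need Φ(δ − 2.576) = 0.95, so δ = 2.576 + 1.645 = 4.221.
(The second rejection-region term Φ(−δ − z_{α/2}) is negligible and dropped.)
δ = d·√(n/2) ⇒ d = δ/√(n/2) = 4.221/√(204/2) = 0.4179.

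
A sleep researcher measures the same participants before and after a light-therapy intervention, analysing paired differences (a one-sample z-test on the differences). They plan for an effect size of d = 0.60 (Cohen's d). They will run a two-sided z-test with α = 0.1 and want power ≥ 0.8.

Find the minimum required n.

For power 0.8 need Φ(δ − z_{0.05}) = 0.8, so δ = z_{0.05} + z_{0.20} = 1.645 + 0.842 = 2.486.
(For δ > 0 the lower-tail rejection region contributes negligibly to power, so the one-term inversion is standard.)
δ = d·√n ⇒ n = (δ/d)² = (2.486 / 0.60)² = 17.17.
Round up to the next whole unit.

n = 18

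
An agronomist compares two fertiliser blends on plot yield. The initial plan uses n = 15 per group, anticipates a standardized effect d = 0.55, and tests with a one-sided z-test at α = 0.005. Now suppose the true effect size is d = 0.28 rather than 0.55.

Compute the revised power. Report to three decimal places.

With d = 0.28: δ = d·√(n/2) = 0.28 × √(15/2) = 0.7668. Critical value z_{0.005} = 2.576.
Revised power = P(Z > 2.576 − δ) = Φ(-1.809) = 0.0352.

Power ≈ 0.035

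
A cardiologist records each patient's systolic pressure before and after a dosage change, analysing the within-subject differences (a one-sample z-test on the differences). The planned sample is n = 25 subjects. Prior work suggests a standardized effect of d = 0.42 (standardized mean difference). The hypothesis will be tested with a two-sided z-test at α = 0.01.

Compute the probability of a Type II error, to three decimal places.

β ≈ 0.683

Noncentrality parameter: λ = d·√n = 0.42 × √25 = 2.1000
Two-sided α = 0.01 → critical value z_{0.005} = 2.576.
Power = Φ(λ − 2.576) + Φ(−λ − 2.576) = Φ(-0.476) + Φ(-4.676) = 0.3171 + 0.0000 = 0.3171.
Type II error: β = 1 − power = 1 − 0.3171 = 0.6829.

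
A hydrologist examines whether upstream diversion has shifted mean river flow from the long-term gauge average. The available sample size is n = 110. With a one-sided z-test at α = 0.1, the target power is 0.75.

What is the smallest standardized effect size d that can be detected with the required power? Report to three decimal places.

Need Φ(δ − 1.282) = 0.75, so δ = 1.282 + 0.674 = 1.956.
δ = d·√n ⇒ d = δ/√n = 1.956/√110 = 0.1865.

d ≈ 0.187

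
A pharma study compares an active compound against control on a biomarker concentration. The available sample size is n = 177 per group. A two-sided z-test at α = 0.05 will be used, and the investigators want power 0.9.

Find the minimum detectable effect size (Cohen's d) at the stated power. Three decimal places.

Need Φ(δ − 1.960) = 0.9, so δ = 1.960 + 1.282 = 3.242.
(Lower-tail contribution to power is negligible for δ > 0.)
δ = d·√(n/2) ⇒ d = δ/√(n/2) = 3.242/√(177/2) = 0.3446.

d ≈ 0.345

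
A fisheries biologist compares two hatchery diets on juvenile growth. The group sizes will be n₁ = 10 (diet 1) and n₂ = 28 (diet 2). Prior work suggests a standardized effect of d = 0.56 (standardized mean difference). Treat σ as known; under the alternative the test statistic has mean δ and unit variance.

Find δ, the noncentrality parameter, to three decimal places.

δ ≈ 1.520

The noncentrality parameter scales effect size by the design's sample-size factor: δ = d / √(1/n₁ + 1/n₂) = 0.56 / √(1/10 + 1/28) = 1.5201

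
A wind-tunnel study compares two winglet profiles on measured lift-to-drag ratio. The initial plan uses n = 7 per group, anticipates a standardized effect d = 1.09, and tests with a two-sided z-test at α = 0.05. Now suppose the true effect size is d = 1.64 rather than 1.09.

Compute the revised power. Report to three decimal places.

With d = 1.64: δ = d·√(n/2) = 1.64 × √(7/2) = 3.0682. Critical value z_{0.025} = 1.960.
Revised power = Φ(δ − 1.960) + Φ(−δ − 1.960) = Φ(1.108) + Φ(-5.028) = 0.8661 + 0.0000 = 0.8661.

Power ≈ 0.866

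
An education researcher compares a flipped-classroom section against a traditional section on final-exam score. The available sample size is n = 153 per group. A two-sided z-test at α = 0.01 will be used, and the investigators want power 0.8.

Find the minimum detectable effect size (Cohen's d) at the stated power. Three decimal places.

Required noncentrality: δ = z_{0.005} + z_{0.20} = 2.576 + 0.842 = 3.417.
(The second rejection-region term Φ(−δ − z_{α/2}) is negligible and dropped.)
δ = d·√(n/2) ⇒ d = δ/√(n/2) = 3.417/√(153/2) = 0.3907.

d ≈ 0.391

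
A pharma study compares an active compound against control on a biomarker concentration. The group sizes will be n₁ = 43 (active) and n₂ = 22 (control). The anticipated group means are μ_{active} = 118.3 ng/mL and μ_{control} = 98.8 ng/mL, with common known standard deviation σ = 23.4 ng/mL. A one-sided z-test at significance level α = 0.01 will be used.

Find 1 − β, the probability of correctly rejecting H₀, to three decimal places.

Standardized effect: d = |μ_{active} − μ_{control}| / σ = |118.3 − 98.8| / 23.4 = 0.8333
Noncentrality parameter: δ = d / √(1/n₁ + 1/n₂) = 0.8333 / √(1/43 + 1/22) = 3.1791
Critical value for a one-sided test at α = 0.01: z_α = 2.326.
Power = Φ(δ − 2.326) = Φ(0.853) = 0.8031.

Power ≈ 0.803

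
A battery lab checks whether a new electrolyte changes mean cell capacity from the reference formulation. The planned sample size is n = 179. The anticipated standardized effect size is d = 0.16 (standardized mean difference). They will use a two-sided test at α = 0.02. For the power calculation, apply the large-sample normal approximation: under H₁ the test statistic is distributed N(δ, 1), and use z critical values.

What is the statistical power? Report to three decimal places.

Noncentrality parameter: δ = d·√n = 0.16 × √179 = 2.1407
Critical value for a two-sided test at α = 0.02: z_{α/2} = 2.326.
Power = Φ(δ − 2.326) + Φ(−δ − 2.326) = Φ(-0.186) + Φ(-4.467) = 0.4263 + 0.0000 = 0.4263.

Power ≈ 0.426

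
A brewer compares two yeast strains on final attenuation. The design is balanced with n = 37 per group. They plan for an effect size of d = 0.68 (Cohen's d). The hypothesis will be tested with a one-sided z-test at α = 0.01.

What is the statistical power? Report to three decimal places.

Power ≈ 0.725

Noncentrality parameter: δ = d·√(n/2) = 0.68 × √(37/2) = 2.9248
Critical value for a one-sided test at α = 0.01: z_α = 2.326.
Power = P(Z > 2.326 − δ) = Φ(0.598) = 0.7252.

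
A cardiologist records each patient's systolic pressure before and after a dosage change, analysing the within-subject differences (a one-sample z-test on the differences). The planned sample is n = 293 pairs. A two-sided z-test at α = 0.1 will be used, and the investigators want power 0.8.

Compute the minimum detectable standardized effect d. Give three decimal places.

Need Φ(δ − 1.645) = 0.8, so δ = 1.645 + 0.842 = 2.486.
(The second rejection-region term Φ(−δ − z_{α/2}) is negligible and dropped.)
δ = d·√n ⇒ d = δ/√n = 2.486/√293 = 0.1453.

d ≈ 0.145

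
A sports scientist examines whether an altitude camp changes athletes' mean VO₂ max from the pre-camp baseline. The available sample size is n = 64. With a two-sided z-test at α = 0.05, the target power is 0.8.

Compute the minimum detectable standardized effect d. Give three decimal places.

Need Φ(δ − 1.960) = 0.8, so δ = 1.960 + 0.842 = 2.802.
(Lower-tail contribution to power is negligible for δ > 0.)
δ = d·√n ⇒ d = δ/√n = 2.802/√64 = 0.3502.

d ≈ 0.350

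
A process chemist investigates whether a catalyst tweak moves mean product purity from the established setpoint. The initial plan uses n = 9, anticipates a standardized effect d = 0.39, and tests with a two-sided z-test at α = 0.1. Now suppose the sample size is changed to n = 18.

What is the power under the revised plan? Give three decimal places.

Power ≈ 0.504

With n = 18: δ = d·√n = 0.39 × √18 = 1.6546. Critical value z_{0.05} = 1.645.
Revised power = Φ(δ − 1.645) + Φ(−δ − 1.645) = Φ(0.010) + Φ(-3.299) = 0.5039 + 0.0005 = 0.5044.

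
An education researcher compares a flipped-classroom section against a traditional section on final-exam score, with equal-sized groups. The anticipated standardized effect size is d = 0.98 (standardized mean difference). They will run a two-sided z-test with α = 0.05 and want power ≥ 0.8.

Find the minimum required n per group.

Set Φ(δ − 1.960) = 0.8; then δ − 1.960 = Φ⁻¹(0.8) = 0.842, giving δ = 2.802.
(Ignoring the negligible lower-tail rejection probability gives the usual closed-form inversion.)
δ = d·√(n/2) ⇒ n = 2(δ/d)² = 2 × (2.802 / 0.98)² = 16.35.
Round up to the next whole unit.

n = 17 per group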